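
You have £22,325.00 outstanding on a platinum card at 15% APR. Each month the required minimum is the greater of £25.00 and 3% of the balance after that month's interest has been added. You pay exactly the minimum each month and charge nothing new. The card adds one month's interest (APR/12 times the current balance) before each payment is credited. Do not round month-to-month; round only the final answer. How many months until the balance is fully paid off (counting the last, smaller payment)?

226 months

Monthly rate r = 15%/12 = 1.25% = 0.0125.
While 3% of the post-interest balance exceeds £25.00, each month B ← (B·(1+r))·(1 − 0.03), i.e. B shrinks by the factor (1+r)·0.97 = 0.98212.
This holds for months 1–183. Entering month 184 the balance is £822.83; 3% of the post-interest balance is now below £25.00, so the flat £25.00 minimum applies from here.
From month 184 a fixed £25.00 at rate r clears £822.83 in 43 more payments. Total: 183 + 43 = 226 months.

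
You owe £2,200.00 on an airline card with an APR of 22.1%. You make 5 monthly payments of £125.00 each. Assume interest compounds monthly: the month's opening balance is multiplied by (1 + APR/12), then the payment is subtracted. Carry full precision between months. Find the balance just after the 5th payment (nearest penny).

£1,761.74

Monthly rate r = 22.1%/12 = 1.84167% = 0.0184167.
Each month: B ← B·(1+r) − £125.00.
Month 1: interest £40.52; balance after payment £2,115.52.
Month 2: interest £38.96; balance after payment £2,029.48.
Month 3: interest £37.38; balance after payment £1,941.85.
Month 4: interest £35.76; balance after payment £1,852.62.
Month 5: interest £34.12; balance after payment £1,761.74.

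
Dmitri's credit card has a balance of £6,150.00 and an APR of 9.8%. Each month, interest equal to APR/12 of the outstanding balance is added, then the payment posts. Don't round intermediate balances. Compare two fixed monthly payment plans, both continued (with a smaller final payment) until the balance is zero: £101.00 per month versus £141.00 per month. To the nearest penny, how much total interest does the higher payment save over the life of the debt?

£905.71

Monthly rate r = 9.8%/12 = 0.816667% = 0.00816667.
At £101.00/mo: n = ⌈−ln(1 − rB₀/P)/ln(1+r)⌉ = 85 payments (last £56.01); total interest = total paid − £6,150.00 = £2,390.01.
At £141.00/mo: 55 payments (last £20.30); total interest £1,484.30.
Interest saved = £2,390.01 − £1,484.30 = £905.71.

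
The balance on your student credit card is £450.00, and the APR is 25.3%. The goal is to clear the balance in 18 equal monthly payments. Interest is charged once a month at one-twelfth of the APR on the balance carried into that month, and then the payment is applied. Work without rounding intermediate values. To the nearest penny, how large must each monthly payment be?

£30.30

Monthly rate r = 25.3%/12 = 2.10833% = 0.0210833.
Level-payment amortization: P = B₀·r / (1 − (1+r)^(−n)) = 450.00·0.0210833 / (1 − 1.02108^(−18)).
Denominator 1 − (1+r)^(−18) = 0.313091919.
P = 9.4875 / 0.313091919 ≈ 30.30.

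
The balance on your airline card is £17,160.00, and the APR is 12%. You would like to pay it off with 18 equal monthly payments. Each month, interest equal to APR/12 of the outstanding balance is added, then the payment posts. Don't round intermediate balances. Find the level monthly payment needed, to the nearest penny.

£1,046.45

Monthly rate r = 12%/12 = 1% = 0.01.
Level-payment amortization: P = B₀·r / (1 − (1+r)^(−n)) = 17160.00·0.01 / (1 − 1.01^(−18)).
Denominator 1 − (1+r)^(−18) = 0.163982686.
P = 171.6 / 0.163982686 ≈ 1046.45.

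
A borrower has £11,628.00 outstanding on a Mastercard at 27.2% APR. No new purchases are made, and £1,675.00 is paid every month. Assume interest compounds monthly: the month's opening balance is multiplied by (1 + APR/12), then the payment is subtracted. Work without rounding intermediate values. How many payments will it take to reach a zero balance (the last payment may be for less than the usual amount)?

Monthly rate r = 27.2%/12 = 2.26667% = 0.0226667.
Recurrence: B ← B·(1+r) − £1,675.00.
Month 1: interest £263.57; balance after payment £10,216.57.
Month 2: interest £231.58; balance after payment £8,773.14.
Closed form: n = −ln(1 − rB₀/P)/ln(1+r) = −ln(0.84265)/ln(1.02267) ≈ 7.639, so the balance reaches zero during payment 8.

8 payments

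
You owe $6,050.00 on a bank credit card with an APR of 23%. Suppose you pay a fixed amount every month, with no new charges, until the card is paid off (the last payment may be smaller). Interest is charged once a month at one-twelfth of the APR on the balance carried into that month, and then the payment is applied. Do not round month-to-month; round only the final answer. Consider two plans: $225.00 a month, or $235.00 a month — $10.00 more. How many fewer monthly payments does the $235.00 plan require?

3 fewer payments

Monthly rate r = 23%/12 = 1.91667% = 0.0191667.
At $225.00/mo: n = ⌈−ln(1 − rB₀/P)/ln(1+r)⌉ = 39 payments (last $34.99); total interest = total paid − $6,050.00 = $2,534.99.
At $235.00/mo: 36 payments (last $193.75); total interest $2,368.75.
Payments saved = 39 − 36 = 3.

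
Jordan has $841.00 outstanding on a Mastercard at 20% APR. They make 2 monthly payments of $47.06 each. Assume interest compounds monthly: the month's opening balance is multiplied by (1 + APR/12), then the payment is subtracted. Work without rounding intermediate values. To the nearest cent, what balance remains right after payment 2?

$774.36

Monthly rate r = 20%/12 = 1.66667% = 0.0166667.
Each month: B ← B·(1+r) − $47.06.
Month 1: interest $14.02; balance after payment $807.96.
Month 2: interest $13.47; balance after payment $774.36.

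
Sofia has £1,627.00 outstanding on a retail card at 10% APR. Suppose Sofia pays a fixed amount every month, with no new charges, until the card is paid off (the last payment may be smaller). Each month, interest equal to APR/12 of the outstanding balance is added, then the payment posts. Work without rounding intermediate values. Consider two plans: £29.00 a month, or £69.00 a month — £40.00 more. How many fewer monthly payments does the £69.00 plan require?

49 fewer payments

Monthly rate r = 10%/12 = 0.833333% = 0.00833333.
At £29.00/mo: n = ⌈−ln(1 − rB₀/P)/ln(1+r)⌉ = 76 payments (last £27.32); total interest = total paid − £1,627.00 = £575.32.
At £69.00/mo: 27 payments (last £25.06); total interest £192.06.
Payments saved = 76 − 27 = 49.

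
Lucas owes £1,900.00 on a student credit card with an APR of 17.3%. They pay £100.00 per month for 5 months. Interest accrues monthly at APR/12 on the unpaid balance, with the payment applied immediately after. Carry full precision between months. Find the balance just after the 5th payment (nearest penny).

£1,526.34

Monthly rate r = 17.3%/12 = 1.44167% = 0.0144167.
Each month: B ← B·(1+r) − £100.00.
Month 1: interest £27.39; balance after payment £1,827.39.
Month 2: interest £26.34; balance after payment £1,753.74.
Month 3: interest £25.28; balance after payment £1,679.02.
Month 4: interest £24.21; balance after payment £1,603.23.
Month 5: interest £23.11; balance after payment £1,526.34.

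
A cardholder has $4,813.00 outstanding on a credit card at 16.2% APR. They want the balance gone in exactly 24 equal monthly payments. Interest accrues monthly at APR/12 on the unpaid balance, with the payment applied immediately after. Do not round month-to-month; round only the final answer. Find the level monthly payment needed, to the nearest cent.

$236.12

Monthly rate r = 16.2%/12 = 1.35% = 0.0135.
Level-payment amortization: P = B₀·r / (1 − (1+r)^(−n)) = 4813.00·0.0135 / (1 − 1.0135^(−24)).
Denominator 1 − (1+r)^(−24) = 0.275180402.
P = 64.9755 / 0.275180402 ≈ 236.12.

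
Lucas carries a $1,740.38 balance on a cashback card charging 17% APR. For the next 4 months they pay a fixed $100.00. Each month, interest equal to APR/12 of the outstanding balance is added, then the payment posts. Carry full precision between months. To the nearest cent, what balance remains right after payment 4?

Monthly rate r = 17%/12 = 1.41667% = 0.0141667.
Each month: B ← B·(1+r) − $100.00.
Month 1: interest $24.66; balance after payment $1,665.04.
Month 2: interest $23.59; balance after payment $1,588.62.
Month 3: interest $22.51; balance after payment $1,511.13.
Month 4: interest $21.41; balance after payment $1,432.54.

$1,432.54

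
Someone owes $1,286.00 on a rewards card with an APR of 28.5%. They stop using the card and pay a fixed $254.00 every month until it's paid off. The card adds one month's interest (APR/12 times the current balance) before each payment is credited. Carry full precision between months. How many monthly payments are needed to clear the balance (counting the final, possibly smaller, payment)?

Monthly rate r = 28.5%/12 = 2.375% = 0.02375.
Recurrence: B ← B·(1+r) − $254.00.
Month 1: interest $30.54; balance after payment $1,062.54.
Month 2: interest $25.24; balance after payment $833.78.
Month 3: interest $19.80; balance after payment $599.58.
Month 4: interest $14.24; balance after payment $359.82.
Month 5: interest $8.55; balance after payment $114.37.
Month 6: interest $2.72; balance after payment $0.00.

6 months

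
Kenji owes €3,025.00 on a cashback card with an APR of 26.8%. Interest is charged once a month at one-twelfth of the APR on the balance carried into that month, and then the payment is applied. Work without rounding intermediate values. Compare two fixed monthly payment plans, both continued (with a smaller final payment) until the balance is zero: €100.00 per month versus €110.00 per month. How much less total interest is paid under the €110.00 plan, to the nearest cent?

Monthly rate r = 26.8%/12 = 2.23333% = 0.0223333.
At €100.00/mo: n = ⌈−ln(1 − rB₀/P)/ln(1+r)⌉ = 51 payments (last €96.68); total interest = total paid − €3,025.00 = €2,071.68.
At €110.00/mo: 44 payments (last €12.99); total interest €1,717.99.
Interest saved = €2,071.68 − €1,717.99 = €353.69.

€353.69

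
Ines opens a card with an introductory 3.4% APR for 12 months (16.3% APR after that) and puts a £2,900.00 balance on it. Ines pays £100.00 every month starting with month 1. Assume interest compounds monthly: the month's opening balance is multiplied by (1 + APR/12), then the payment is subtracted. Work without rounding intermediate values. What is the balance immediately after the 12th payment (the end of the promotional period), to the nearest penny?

£1,781.27

Promo months 1–12 at r₀ = 3.4%/12 = 0.00283333; months 13+ at r₁ = 16.3%/12 = 0.0135833.
After month 12: iterate B ← B·(1+r₀) − £100.00 for 12 months → £1,781.27.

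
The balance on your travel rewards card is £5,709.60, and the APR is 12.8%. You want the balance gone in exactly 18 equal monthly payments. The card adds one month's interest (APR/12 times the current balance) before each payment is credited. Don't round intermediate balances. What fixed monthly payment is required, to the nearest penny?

Monthly rate r = 12.8%/12 = 1.06667% = 0.0106667.
Level-payment amortization: P = B₀·r / (1 − (1+r)^(−n)) = 5709.60·0.0106667 / (1 − 1.01067^(−18)).
Denominator 1 − (1+r)^(−18) = 0.173853553.
P = 60.9024 / 0.173853553 ≈ 350.31.

£350.31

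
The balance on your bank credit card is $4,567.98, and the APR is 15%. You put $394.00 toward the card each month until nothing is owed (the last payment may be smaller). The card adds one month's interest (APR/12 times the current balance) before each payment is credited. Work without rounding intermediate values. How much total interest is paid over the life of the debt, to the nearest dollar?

Monthly rate r = 15%/12 = 1.25% = 0.0125.
Payoff takes n = ⌈−ln(1 − rB₀/P)/ln(1+r)⌉ = ⌈12.603⌉ = 13 payments; the last is $238.26.
Total paid = 12·$394.00 + $238.26 = $4,966.26.
Total interest = total paid − principal = $4,966.26 − $4,567.98 = $398.28.

$398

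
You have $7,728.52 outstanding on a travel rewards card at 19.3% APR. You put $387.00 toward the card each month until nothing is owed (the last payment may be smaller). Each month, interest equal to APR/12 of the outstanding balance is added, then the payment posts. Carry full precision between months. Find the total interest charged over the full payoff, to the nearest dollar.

$1,669

Monthly rate r = 19.3%/12 = 1.60833% = 0.0160833.
Payoff takes n = ⌈−ln(1 − rB₀/P)/ln(1+r)⌉ = ⌈24.281⌉ = 25 payments; the last is $109.40.
Total paid = 24·$387.00 + $109.40 = $9,397.40.
Total interest = total paid − principal = $9,397.40 − $7,728.52 = $1,668.88.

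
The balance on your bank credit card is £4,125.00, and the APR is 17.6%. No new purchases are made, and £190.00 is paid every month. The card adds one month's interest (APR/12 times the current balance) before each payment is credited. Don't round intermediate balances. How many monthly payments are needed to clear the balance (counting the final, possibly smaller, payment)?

27 months

Monthly rate r = 17.6%/12 = 1.46667% = 0.0146667.
Recurrence: B ← B·(1+r) − £190.00.
Month 1: interest £60.50; balance after payment £3,995.50.
Month 2: interest £58.60; balance after payment £3,864.10.
Closed form: n = −ln(1 − rB₀/P)/ln(1+r) = −ln(0.68158)/ln(1.01467) ≈ 26.328, so the balance reaches zero during payment 27.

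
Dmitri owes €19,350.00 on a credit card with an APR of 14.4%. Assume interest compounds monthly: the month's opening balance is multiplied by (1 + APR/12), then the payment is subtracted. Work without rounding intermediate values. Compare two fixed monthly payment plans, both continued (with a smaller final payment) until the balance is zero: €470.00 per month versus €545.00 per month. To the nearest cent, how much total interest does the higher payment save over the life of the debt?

€1,476.30

Monthly rate r = 14.4%/12 = 1.2% = 0.012.
At €470.00/mo: n = ⌈−ln(1 − rB₀/P)/ln(1+r)⌉ = 58 payments (last €54.43); total interest = total paid − €19,350.00 = €7,494.43.
At €545.00/mo: 47 payments (last €298.13); total interest €6,018.13.
Interest saved = €7,494.43 − €6,018.13 = €1,476.30.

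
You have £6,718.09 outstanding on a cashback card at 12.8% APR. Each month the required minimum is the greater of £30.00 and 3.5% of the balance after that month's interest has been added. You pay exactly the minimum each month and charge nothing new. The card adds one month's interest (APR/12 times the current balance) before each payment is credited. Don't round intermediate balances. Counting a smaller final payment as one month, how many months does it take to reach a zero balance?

117 months

Monthly rate r = 12.8%/12 = 1.06667% = 0.0106667.
While 3.5% of the post-interest balance exceeds £30.00, each month B ← (B·(1+r))·(1 − 0.035), i.e. B shrinks by the factor (1+r)·0.965 = 0.97529.
This holds for months 1–83. Entering month 84 the balance is £842.31; 3.5% of the post-interest balance is now below £30.00, so the flat £30.00 minimum applies from here.
From month 84 a fixed £30.00 at rate r clears £842.31 in 34 more payments. Total: 83 + 34 = 117 months.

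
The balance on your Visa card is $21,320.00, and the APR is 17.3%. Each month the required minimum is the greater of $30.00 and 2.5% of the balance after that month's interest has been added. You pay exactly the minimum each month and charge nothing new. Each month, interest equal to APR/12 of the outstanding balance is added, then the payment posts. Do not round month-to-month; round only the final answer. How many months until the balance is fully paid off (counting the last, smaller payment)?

Monthly rate r = 17.3%/12 = 1.44167% = 0.0144167.
While 2.5% of the post-interest balance exceeds $30.00, each month B ← (B·(1+r))·(1 − 0.025), i.e. B shrinks by the factor (1+r)·0.975 = 0.98906.
This holds for months 1–263. Entering month 264 the balance is $1,180.07; 2.5% of the post-interest balance is now below $30.00, so the flat $30.00 minimum applies from here.
From month 264 a fixed $30.00 at rate r clears $1,180.07 in 59 more payments. Total: 263 + 59 = 322 months.

322 months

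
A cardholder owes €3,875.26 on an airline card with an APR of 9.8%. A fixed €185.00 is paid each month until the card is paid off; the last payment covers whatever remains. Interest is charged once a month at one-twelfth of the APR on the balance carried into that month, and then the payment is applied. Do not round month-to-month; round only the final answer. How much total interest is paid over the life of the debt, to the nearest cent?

Monthly rate r = 9.8%/12 = 0.816667% = 0.00816667.
Payoff takes n = ⌈−ln(1 − rB₀/P)/ln(1+r)⌉ = ⌈23.068⌉ = 24 payments; the last is €12.54.
Total paid = 23·€185.00 + €12.54 = €4,267.54.
Total interest = total paid − principal = €4,267.54 − €3,875.26 = €392.28.

€392.28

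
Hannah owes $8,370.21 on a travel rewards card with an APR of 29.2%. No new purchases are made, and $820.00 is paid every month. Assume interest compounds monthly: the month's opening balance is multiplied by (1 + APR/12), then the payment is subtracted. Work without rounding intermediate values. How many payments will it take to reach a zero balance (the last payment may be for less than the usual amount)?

Monthly rate r = 29.2%/12 = 2.43333% = 0.0243333.
Recurrence: B ← B·(1+r) − $820.00.
Month 1: interest $203.68; balance after payment $7,753.89.
Month 2: interest $188.68; balance after payment $7,122.56.
Closed form: n = −ln(1 − rB₀/P)/ln(1+r) = −ln(0.75162)/ln(1.02433) ≈ 11.876, so the balance reaches zero during payment 12.

12 months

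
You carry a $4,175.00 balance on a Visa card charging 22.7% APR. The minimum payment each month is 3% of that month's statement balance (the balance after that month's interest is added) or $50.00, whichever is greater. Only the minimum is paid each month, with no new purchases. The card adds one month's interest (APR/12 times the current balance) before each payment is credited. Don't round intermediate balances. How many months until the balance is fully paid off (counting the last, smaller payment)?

132 months

Monthly rate r = 22.7%/12 = 1.89167% = 0.0189167.
While 3% of the post-interest balance exceeds $50.00, each month B ← (B·(1+r))·(1 − 0.03), i.e. B shrinks by the factor (1+r)·0.97 = 0.98835.
This holds for months 1–80. Entering month 81 the balance is $1,634.89; 3% of the post-interest balance is now below $50.00, so the flat $50.00 minimum applies from here.
From month 81 a fixed $50.00 at rate r clears $1,634.89 in 52 more payments. Total: 80 + 52 = 132 months.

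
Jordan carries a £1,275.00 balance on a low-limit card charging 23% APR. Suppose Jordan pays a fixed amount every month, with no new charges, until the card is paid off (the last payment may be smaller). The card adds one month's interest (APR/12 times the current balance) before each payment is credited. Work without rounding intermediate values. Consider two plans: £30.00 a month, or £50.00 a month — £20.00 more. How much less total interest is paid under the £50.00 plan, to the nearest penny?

£895.88

Monthly rate r = 23%/12 = 1.91667% = 0.0191667.
At £30.00/mo: n = ⌈−ln(1 − rB₀/P)/ln(1+r)⌉ = 89 payments (last £22.87); total interest = total paid − £1,275.00 = £1,387.87.
At £50.00/mo: 36 payments (last £16.99); total interest £491.99.
Interest saved = £1,387.87 − £491.99 = £895.88.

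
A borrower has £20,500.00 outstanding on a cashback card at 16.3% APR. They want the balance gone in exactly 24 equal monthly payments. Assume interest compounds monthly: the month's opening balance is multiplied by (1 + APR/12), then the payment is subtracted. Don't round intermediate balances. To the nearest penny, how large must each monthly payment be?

£1,006.68

Monthly rate r = 16.3%/12 = 1.35833% = 0.0135833.
Level-payment amortization: P = B₀·r / (1 − (1+r)^(−n)) = 20500.00·0.0135833 / (1 − 1.01358^(−24)).
Denominator 1 − (1+r)^(−24) = 0.276609263.
P = 278.458 / 0.276609263 ≈ 1006.68.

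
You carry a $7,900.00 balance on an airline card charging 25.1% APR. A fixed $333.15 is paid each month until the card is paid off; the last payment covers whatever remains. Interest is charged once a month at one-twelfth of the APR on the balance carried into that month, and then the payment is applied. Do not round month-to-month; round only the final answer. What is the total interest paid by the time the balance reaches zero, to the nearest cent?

Monthly rate r = 25.1%/12 = 2.09167% = 0.0209167.
Payoff takes n = ⌈−ln(1 − rB₀/P)/ln(1+r)⌉ = ⌈33.099⌉ = 34 payments; the last is $33.21.
Total paid = 33·$333.15 + $33.21 = $11,027.16.
Total interest = total paid − principal = $11,027.16 − $7,900.00 = $3,127.16.

$3,127.16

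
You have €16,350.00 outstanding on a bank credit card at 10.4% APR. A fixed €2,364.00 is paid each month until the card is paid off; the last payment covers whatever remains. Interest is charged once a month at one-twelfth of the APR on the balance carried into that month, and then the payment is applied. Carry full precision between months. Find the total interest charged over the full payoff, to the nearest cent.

€584.87

Monthly rate r = 10.4%/12 = 0.866667% = 0.00866667.
Payoff takes n = ⌈−ln(1 − rB₀/P)/ln(1+r)⌉ = ⌈7.163⌉ = 8 payments; the last is €386.87.
Total paid = 7·€2,364.00 + €386.87 = €16,934.87.
Total interest = total paid − principal = €16,934.87 − €16,350.00 = €584.87.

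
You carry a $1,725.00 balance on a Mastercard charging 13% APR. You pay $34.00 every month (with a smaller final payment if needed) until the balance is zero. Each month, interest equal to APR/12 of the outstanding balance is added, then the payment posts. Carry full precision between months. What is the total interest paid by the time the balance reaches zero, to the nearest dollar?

$792

Monthly rate r = 13%/12 = 1.08333% = 0.0108333.
Payoff takes n = ⌈−ln(1 − rB₀/P)/ln(1+r)⌉ = ⌈74.031⌉ = 75 payments; the last is $1.06.
Total paid = 74·$34.00 + $1.06 = $2,517.06.
Total interest = total paid − principal = $2,517.06 − $1,725.00 = $792.06.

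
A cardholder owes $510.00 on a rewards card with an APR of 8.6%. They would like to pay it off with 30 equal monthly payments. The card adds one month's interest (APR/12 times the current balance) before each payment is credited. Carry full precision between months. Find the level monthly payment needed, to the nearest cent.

Monthly rate r = 8.6%/12 = 0.716667% = 0.00716667.
Level-payment amortization: P = B₀·r / (1 − (1+r)^(−n)) = 510.00·0.00716667 / (1 − 1.00717^(−30)).
Denominator 1 − (1+r)^(−30) = 0.192839903.
P = 3.655 / 0.192839903 ≈ 18.95.

$18.95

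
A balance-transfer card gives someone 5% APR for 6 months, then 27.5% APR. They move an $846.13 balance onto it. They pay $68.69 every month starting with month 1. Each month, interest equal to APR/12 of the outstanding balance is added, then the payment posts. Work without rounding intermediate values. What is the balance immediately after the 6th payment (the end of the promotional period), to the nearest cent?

$451.05

Promo months 1–6 at r₀ = 5%/12 = 0.00416667; months 7+ at r₁ = 27.5%/12 = 0.0229167.
After month 6: iterate B ← B·(1+r₀) − $68.69 for 6 months → $451.05.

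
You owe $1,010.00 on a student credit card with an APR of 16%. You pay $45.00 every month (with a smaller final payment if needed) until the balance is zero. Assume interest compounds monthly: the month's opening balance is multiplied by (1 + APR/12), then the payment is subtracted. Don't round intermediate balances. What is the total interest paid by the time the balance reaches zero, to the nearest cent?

$198.23

Monthly rate r = 16%/12 = 1.33333% = 0.0133333.
Payoff takes n = ⌈−ln(1 − rB₀/P)/ln(1+r)⌉ = ⌈26.849⌉ = 27 payments; the last is $38.23.
Total paid = 26·$45.00 + $38.23 = $1,208.23.
Total interest = total paid − principal = $1,208.23 − $1,010.00 = $198.23.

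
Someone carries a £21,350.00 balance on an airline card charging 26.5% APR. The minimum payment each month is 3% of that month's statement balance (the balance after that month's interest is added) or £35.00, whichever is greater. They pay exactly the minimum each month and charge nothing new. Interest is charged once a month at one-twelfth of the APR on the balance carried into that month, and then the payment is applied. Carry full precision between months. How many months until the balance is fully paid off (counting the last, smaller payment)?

Monthly rate r = 26.5%/12 = 2.20833% = 0.0220833.
While 3% of the post-interest balance exceeds £35.00, each month B ← (B·(1+r))·(1 − 0.03), i.e. B shrinks by the factor (1+r)·0.97 = 0.99142.
This holds for months 1–340. Entering month 341 the balance is £1,140.60; 3% of the post-interest balance is now below £35.00, so the flat £35.00 minimum applies from here.
From month 341 a fixed £35.00 at rate r clears £1,140.60 in 59 more payments. Total: 340 + 59 = 399 months.

399 months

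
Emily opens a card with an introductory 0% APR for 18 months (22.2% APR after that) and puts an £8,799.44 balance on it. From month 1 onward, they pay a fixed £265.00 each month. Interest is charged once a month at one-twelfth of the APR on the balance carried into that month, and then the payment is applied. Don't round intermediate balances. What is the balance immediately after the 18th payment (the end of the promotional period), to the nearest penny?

Promo months 1–18 at r₀ = 0%/12 = 0; months 19+ at r₁ = 22.2%/12 = 0.0185.
After month 18 (no interest yet): B = £8,799.44 − 18·£265.00 = £4,029.44.

£4,029.44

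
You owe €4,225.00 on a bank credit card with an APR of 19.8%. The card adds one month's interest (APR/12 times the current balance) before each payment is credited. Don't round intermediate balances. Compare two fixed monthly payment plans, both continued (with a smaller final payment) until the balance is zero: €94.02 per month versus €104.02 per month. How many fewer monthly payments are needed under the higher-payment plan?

Monthly rate r = 19.8%/12 = 1.65% = 0.0165.
At €94.02/mo: n = ⌈−ln(1 − rB₀/P)/ln(1+r)⌉ = 83 payments (last €62.01); total interest = total paid − €4,225.00 = €3,546.65.
At €104.02/mo: 68 payments (last €81.13); total interest €2,825.47.
Payments saved = 83 − 68 = 15.

15 fewer payments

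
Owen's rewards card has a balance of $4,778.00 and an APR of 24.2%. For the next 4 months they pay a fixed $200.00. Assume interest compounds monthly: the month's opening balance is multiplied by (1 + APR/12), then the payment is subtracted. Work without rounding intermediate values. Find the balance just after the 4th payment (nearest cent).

$4,350.71

Monthly rate r = 24.2%/12 = 2.01667% = 0.0201667.
Each month: B ← B·(1+r) − $200.00.
Month 1: interest $96.36; balance after payment $4,674.36.
Month 2: interest $94.27; balance after payment $4,568.62.
Month 3: interest $92.13; balance after payment $4,460.76.
Month 4: interest $89.96; balance after payment $4,350.71.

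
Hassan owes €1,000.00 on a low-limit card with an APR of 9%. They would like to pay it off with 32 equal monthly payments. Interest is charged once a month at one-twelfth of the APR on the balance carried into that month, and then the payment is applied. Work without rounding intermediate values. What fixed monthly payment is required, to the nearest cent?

€35.27

Monthly rate r = 9%/12 = 0.75% = 0.0075.
Level-payment amortization: P = B₀·r / (1 − (1+r)^(−n)) = 1000.00·0.0075 / (1 − 1.0075^(−32)).
Denominator 1 − (1+r)^(−32) = 0.212667378.
P = 7.5 / 0.212667378 ≈ 35.27.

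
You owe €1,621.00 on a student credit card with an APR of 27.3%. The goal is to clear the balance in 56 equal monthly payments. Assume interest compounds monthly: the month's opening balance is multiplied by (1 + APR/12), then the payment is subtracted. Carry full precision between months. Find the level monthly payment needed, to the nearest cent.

Monthly rate r = 27.3%/12 = 2.275% = 0.02275.
Level-payment amortization: P = B₀·r / (1 − (1+r)^(−n)) = 1621.00·0.02275 / (1 − 1.02275^(−56)).
Denominator 1 − (1+r)^(−56) = 0.716267776.
P = 36.8777 / 0.716267776 ≈ 51.49.

€51.49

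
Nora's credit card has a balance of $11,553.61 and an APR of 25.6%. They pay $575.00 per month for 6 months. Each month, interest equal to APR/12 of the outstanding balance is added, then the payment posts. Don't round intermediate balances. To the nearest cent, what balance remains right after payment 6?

Monthly rate r = 25.6%/12 = 2.13333% = 0.0213333.
Each month: B ← B·(1+r) − $575.00.
Month 1: interest $246.48; balance after payment $11,225.09.
Month 2: interest $239.47; balance after payment $10,889.56.
Month 3: interest $232.31; balance after payment $10,546.87.
Month 4: interest $225.00; balance after payment $10,196.87.
Month 5: interest $217.53; balance after payment $9,839.40.
Month 6: interest $209.91; balance after payment $9,474.31.

$9,474.31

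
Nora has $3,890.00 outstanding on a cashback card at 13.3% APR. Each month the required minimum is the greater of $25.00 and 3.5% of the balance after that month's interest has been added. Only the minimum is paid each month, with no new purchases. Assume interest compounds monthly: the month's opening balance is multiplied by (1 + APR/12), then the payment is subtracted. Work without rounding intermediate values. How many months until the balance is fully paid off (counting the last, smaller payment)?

104 months

Monthly rate r = 13.3%/12 = 1.10833% = 0.0110833.
While 3.5% of the post-interest balance exceeds $25.00, each month B ← (B·(1+r))·(1 − 0.035), i.e. B shrinks by the factor (1+r)·0.965 = 0.9757.
This holds for months 1–70. Entering month 71 the balance is $694.94; 3.5% of the post-interest balance is now below $25.00, so the flat $25.00 minimum applies from here.
From month 71 a fixed $25.00 at rate r clears $694.94 in 34 more payments. Total: 70 + 34 = 104 months.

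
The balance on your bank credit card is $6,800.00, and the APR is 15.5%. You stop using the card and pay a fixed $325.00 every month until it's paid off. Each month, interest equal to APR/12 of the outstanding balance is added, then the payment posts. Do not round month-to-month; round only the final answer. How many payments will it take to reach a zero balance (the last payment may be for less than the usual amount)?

25 months

Monthly rate r = 15.5%/12 = 1.29167% = 0.0129167.
Recurrence: B ← B·(1+r) − $325.00.
Month 1: interest $87.83; balance after payment $6,562.83.
Month 2: interest $84.77; balance after payment $6,322.60.
Closed form: n = −ln(1 − rB₀/P)/ln(1+r) = −ln(0.72974)/ln(1.01292) ≈ 24.549, so the balance reaches zero during payment 25.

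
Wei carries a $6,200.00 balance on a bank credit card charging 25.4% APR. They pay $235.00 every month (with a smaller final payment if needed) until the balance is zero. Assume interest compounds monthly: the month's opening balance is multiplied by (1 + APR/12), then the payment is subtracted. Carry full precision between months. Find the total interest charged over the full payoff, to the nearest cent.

$2,971.30

Monthly rate r = 25.4%/12 = 2.11667% = 0.0211667.
Payoff takes n = ⌈−ln(1 − rB₀/P)/ln(1+r)⌉ = ⌈39.027⌉ = 40 payments; the last is $6.30.
Total paid = 39·$235.00 + $6.30 = $9,171.30.
Total interest = total paid − principal = $9,171.30 − $6,200.00 = $2,971.30.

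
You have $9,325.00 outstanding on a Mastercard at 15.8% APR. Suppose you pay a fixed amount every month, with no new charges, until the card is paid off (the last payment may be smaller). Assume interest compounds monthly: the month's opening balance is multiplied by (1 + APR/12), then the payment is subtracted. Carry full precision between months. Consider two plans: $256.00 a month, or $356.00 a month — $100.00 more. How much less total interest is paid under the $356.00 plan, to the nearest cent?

$1,271.91

Monthly rate r = 15.8%/12 = 1.31667% = 0.0131667.
At $256.00/mo: n = ⌈−ln(1 − rB₀/P)/ln(1+r)⌉ = 50 payments (last $239.12); total interest = total paid − $9,325.00 = $3,458.12.
At $356.00/mo: 33 payments (last $119.21); total interest $2,186.21.
Interest saved = $3,458.12 − $2,186.21 = $1,271.91.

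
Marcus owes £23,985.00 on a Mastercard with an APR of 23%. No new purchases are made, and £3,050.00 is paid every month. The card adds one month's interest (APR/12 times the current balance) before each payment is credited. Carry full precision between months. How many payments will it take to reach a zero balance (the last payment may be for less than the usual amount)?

9 months

Monthly rate r = 23%/12 = 1.91667% = 0.0191667.
Recurrence: B ← B·(1+r) − £3,050.00.
Month 1: interest £459.71; balance after payment £21,394.71.
Month 2: interest £410.07; balance after payment £18,754.78.
Closed form: n = −ln(1 − rB₀/P)/ln(1+r) = −ln(0.84927)/ln(1.01917) ≈ 8.605, so the balance reaches zero during payment 9.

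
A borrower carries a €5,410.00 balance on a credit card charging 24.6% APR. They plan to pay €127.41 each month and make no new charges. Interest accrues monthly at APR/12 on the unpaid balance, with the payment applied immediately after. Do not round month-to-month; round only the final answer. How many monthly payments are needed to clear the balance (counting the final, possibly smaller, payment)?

Monthly rate r = 24.6%/12 = 2.05% = 0.0205.
Recurrence: B ← B·(1+r) − €127.41.
Month 1: interest €110.91; balance after payment €5,393.49.
Month 2: interest €110.57; balance after payment €5,376.65.
Closed form: n = −ln(1 − rB₀/P)/ln(1+r) = −ln(0.12954)/ln(1.0205) ≈ 100.713, so the balance reaches zero during payment 101.

101 months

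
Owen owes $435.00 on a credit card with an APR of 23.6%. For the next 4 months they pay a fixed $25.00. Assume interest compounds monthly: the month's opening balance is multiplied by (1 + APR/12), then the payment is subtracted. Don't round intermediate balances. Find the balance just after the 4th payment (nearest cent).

$367.25

Monthly rate r = 23.6%/12 = 1.96667% = 0.0196667.
Each month: B ← B·(1+r) − $25.00.
Month 1: interest $8.56; balance after payment $418.56.
Month 2: interest $8.23; balance after payment $401.79.
Month 3: interest $7.90; balance after payment $384.69.
Month 4: interest $7.57; balance after payment $367.25.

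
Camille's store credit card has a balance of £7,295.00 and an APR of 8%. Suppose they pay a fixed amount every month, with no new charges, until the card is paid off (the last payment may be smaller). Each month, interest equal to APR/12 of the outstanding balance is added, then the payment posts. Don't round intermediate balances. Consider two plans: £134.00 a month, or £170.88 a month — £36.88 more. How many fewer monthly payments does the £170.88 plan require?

Monthly rate r = 8%/12 = 0.666667% = 0.00666667.
At £134.00/mo: n = ⌈−ln(1 − rB₀/P)/ln(1+r)⌉ = 68 payments (last £115.00); total interest = total paid − £7,295.00 = £1,798.00.
At £170.88/mo: 51 payments (last £69.41); total interest £1,318.41.
Payments saved = 68 − 51 = 17.

17 fewer payments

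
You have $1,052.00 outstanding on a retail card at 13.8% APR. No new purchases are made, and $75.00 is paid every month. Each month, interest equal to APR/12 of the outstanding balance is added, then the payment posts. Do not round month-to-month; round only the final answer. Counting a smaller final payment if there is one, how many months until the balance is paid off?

Monthly rate r = 13.8%/12 = 1.15% = 0.0115.
Recurrence: B ← B·(1+r) − $75.00.
Month 1: interest $12.10; balance after payment $989.10.
Month 2: interest $11.37; balance after payment $925.47.
Closed form: n = −ln(1 − rB₀/P)/ln(1+r) = −ln(0.83869)/ln(1.0115) ≈ 15.384, so the balance reaches zero during payment 16.

16 months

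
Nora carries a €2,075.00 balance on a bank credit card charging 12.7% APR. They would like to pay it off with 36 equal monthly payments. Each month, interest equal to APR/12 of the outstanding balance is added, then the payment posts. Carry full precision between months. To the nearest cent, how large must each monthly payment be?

€69.62

Monthly rate r = 12.7%/12 = 1.05833% = 0.0105833.
Level-payment amortization: P = B₀·r / (1 − (1+r)^(−n)) = 2075.00·0.0105833 / (1 − 1.01058^(−36)).
Denominator 1 − (1+r)^(−36) = 0.31545301.
P = 21.9604 / 0.31545301 ≈ 69.62.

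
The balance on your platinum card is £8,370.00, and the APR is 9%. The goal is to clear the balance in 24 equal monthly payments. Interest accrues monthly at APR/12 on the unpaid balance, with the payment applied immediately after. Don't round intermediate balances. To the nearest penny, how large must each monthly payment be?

£382.38

Monthly rate r = 9%/12 = 0.75% = 0.0075.
Level-payment amortization: P = B₀·r / (1 − (1+r)^(−n)) = 8370.00·0.0075 / (1 − 1.0075^(−24)).
Denominator 1 − (1+r)^(−24) = 0.164168596.
P = 62.775 / 0.164168596 ≈ 382.38.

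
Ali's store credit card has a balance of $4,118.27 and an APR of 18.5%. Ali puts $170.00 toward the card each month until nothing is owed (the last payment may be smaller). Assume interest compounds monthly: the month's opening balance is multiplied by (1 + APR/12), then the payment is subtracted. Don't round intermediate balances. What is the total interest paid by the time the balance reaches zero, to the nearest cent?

Monthly rate r = 18.5%/12 = 1.54167% = 0.0154167.
Payoff takes n = ⌈−ln(1 − rB₀/P)/ln(1+r)⌉ = ⌈30.561⌉ = 31 payments; the last is $95.75.
Total paid = 30·$170.00 + $95.75 = $5,195.75.
Total interest = total paid − principal = $5,195.75 − $4,118.27 = $1,077.48.

$1,077.48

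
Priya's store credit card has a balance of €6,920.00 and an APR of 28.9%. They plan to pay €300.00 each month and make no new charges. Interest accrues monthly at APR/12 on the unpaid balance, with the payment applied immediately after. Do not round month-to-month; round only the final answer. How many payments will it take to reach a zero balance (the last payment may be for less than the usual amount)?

35 months

Monthly rate r = 28.9%/12 = 2.40833% = 0.0240833.
Recurrence: B ← B·(1+r) − €300.00.
Month 1: interest €166.66; balance after payment €6,786.66.
Month 2: interest €163.45; balance after payment €6,650.10.
Closed form: n = −ln(1 − rB₀/P)/ln(1+r) = −ln(0.44448)/ln(1.02408) ≈ 34.073, so the balance reaches zero during payment 35.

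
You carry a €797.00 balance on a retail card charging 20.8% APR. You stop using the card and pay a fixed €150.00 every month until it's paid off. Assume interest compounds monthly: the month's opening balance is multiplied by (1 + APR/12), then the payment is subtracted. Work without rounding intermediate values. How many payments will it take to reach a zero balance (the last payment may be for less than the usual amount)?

Monthly rate r = 20.8%/12 = 1.73333% = 0.0173333.
Recurrence: B ← B·(1+r) − €150.00.
Month 1: interest €13.81; balance after payment €660.81.
Month 2: interest €11.45; balance after payment €522.27.
Month 3: interest €9.05; balance after payment €381.32.
Month 4: interest €6.61; balance after payment €237.93.
Month 5: interest €4.12; balance after payment €92.06.
Month 6: interest €1.60; balance after payment €0.00.

6 months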